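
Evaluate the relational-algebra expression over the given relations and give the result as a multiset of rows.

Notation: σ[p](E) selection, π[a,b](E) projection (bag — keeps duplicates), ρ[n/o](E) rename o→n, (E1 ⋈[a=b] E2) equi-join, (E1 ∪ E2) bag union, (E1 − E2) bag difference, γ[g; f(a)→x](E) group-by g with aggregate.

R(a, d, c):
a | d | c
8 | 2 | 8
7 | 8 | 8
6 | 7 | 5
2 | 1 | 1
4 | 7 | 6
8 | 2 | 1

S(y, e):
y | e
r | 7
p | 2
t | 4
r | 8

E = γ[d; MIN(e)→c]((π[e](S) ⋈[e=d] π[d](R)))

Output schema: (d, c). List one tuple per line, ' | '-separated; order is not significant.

Subexpression sizes:
  S → 4
  π[e](S) → 4
  R → 6
  π[d](R) → 6
  (π[e](S) ⋈[e=d] π[d](R)) → 5
  γ[d; MIN(e)→c]((π[e](S) ⋈[e=d] π[d](R))) → 3

== RESULT ==
d | c
2 | 2
7 | 7
8 | 8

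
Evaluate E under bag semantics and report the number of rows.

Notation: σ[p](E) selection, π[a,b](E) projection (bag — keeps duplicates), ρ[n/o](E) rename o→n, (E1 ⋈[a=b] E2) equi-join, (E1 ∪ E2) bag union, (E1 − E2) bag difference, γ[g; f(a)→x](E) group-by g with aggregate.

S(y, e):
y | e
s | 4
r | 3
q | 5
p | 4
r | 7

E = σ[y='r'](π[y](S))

Stepwise |·|:
  S → 5
  π[y](S) → 5
  σ[y='r'](π[y](S)) → 2

|E| = 2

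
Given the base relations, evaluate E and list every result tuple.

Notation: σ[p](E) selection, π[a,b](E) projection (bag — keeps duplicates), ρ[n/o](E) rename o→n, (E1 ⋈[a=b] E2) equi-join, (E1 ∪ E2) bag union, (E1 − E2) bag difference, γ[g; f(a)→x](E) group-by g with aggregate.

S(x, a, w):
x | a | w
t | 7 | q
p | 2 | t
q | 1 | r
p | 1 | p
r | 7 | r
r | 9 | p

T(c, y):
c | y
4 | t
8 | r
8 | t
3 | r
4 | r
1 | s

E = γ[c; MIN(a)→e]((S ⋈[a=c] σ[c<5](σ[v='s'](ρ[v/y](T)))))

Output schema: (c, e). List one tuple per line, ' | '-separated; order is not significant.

Subexpression sizes:
  S → 6
  T → 6
  ρ[v/y](T) → 6
  σ[v='s'](ρ[v/y](T)) → 1
  σ[c<5](σ[v='s'](ρ[v/y](T))) → 1
  (S ⋈[a=c] σ[c<5](σ[v='s'](ρ[v/y](T)))) → 2
  γ[c; MIN(a)→e]((S ⋈[a=c] σ[c<5](σ[v='s'](ρ[v/y](T))))) → 1

== RESULT ==
c | e
1 | 1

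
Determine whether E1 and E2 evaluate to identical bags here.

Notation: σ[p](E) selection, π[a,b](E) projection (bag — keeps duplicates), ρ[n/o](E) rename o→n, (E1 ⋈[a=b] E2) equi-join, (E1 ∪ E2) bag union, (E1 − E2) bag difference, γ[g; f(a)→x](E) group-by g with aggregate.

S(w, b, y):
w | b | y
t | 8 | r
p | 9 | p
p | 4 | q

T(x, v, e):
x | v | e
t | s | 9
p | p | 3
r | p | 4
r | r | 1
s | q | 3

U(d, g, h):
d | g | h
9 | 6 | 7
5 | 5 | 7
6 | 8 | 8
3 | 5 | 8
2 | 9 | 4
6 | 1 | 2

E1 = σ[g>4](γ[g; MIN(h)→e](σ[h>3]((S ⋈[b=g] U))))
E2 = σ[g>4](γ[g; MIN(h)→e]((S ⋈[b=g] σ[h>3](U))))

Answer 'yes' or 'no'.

E1 row counts bottom-up:
  S → 3
  U → 6
  (S ⋈[b=g] U) → 2
  σ[h>3]((S ⋈[b=g] U)) → 2
  γ[g; MIN(h)→e](σ[h>3]((S ⋈[b=g] U))) → 2
  σ[g>4](γ[g; MIN(h)→e](σ[h>3]((S ⋈[b=g] U)))) → 2
E2 row counts bottom-up:
  S → 3
  U → 6
  σ[h>3](U) → 5
  (S ⋈[b=g] σ[h>3](U)) → 2
  γ[g; MIN(h)→e]((S ⋈[b=g] σ[h>3](U))) → 2
  σ[g>4](γ[g; MIN(h)→e]((S ⋈[b=g] σ[h>3](U)))) → 2

E1 and E2 produce the same multiset:
g | e
8 | 8
9 | 4

yes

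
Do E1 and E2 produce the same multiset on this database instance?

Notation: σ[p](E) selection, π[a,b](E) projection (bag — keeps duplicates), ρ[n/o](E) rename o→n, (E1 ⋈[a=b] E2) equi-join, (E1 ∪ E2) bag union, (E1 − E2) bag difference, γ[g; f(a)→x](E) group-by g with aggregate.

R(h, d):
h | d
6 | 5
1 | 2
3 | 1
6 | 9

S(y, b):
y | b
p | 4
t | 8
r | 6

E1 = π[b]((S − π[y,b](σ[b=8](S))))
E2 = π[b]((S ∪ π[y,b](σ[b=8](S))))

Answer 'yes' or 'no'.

E1 subexpression sizes:
  S → 3
  S → 3
  σ[b=8](S) → 1
  π[y,b](σ[b=8](S)) → 1
  (S − π[y,b](σ[b=8](S))) → 2
  π[b]((S − π[y,b](σ[b=8](S)))) → 2
E2 subexpression sizes:
  S → 3
  S → 3
  σ[b=8](S) → 1
  π[y,b](σ[b=8](S)) → 1
  (S ∪ π[y,b](σ[b=8](S))) → 4
  π[b]((S ∪ π[y,b](σ[b=8](S)))) → 4

E1 result:
b
4
6
E2 result:
b
4
6
8
8
Witness: (8,) appears 0× in E1 but 2× in E2.

no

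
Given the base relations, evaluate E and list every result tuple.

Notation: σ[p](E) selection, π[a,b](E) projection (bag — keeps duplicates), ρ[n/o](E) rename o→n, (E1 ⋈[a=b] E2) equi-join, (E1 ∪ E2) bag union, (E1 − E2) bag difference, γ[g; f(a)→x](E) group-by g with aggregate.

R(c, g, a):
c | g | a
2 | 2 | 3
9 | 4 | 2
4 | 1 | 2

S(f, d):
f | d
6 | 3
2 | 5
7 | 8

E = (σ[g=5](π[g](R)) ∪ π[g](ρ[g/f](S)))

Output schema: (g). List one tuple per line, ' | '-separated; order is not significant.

Stepwise |·|:
  R → 3
  π[g](R) → 3
  σ[g=5](π[g](R)) → 0
  S → 3
  ρ[g/f](S) → 3
  π[g](ρ[g/f](S)) → 3
  (σ[g=5](π[g](R)) ∪ π[g](ρ[g/f](S))) → 3

== RESULT ==
g
2
6
7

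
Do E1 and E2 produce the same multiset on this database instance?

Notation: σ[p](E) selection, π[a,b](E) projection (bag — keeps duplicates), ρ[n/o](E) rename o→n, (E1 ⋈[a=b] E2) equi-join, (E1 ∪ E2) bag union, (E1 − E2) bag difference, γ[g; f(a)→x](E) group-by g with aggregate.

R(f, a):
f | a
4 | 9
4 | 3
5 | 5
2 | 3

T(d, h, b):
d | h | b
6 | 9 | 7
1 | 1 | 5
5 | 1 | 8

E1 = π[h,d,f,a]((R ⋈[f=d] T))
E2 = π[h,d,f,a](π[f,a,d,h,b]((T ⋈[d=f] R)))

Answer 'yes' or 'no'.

E1 stepwise |·|:
  R → 4
  T → 3
  (R ⋈[f=d] T) → 1
  π[h,d,f,a]((R ⋈[f=d] T)) → 1
E2 stepwise |·|:
  T → 3
  R → 4
  (T ⋈[d=f] R) → 1
  π[f,a,d,h,b]((T ⋈[d=f] R)) → 1
  π[h,d,f,a](π[f,a,d,h,b]((T ⋈[d=f] R))) → 1

E1 and E2 produce the same multiset:
h | d | f | a
1 | 5 | 5 | 5

yes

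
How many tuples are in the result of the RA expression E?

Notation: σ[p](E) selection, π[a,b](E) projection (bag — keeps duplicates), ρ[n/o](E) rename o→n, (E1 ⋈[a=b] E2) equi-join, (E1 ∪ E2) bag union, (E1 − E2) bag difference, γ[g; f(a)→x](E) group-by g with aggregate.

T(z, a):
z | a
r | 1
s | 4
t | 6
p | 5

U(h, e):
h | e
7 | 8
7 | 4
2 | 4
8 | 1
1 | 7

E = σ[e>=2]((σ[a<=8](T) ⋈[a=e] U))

Stepwise |·|:
  T → 4
  σ[a<=8](T) → 4
  U → 5
  (σ[a<=8](T) ⋈[a=e] U) → 3
  σ[e>=2]((σ[a<=8](T) ⋈[a=e] U)) → 2

|E| = 2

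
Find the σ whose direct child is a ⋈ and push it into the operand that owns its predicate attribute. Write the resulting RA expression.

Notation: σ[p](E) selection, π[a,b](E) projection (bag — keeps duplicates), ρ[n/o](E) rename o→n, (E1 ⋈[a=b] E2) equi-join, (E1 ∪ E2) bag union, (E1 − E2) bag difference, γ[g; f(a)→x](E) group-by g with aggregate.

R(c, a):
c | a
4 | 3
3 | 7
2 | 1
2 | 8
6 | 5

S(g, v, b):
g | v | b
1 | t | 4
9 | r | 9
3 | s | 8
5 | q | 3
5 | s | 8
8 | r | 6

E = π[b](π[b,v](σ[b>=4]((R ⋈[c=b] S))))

σ filters on b, owned by the right side.
E' = π[b](π[b,v]((R ⋈[c=b] σ[b>=4](S))))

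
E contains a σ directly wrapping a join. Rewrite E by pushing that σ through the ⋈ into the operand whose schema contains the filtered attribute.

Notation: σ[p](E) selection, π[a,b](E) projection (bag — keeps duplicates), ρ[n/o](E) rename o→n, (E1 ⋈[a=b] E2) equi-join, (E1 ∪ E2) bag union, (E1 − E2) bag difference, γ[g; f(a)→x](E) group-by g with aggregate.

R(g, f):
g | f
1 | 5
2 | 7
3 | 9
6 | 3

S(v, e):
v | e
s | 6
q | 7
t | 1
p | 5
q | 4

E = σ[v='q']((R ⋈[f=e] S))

σ filters on v, owned by the right side.
E' = (R ⋈[f=e] σ[v='q'](S))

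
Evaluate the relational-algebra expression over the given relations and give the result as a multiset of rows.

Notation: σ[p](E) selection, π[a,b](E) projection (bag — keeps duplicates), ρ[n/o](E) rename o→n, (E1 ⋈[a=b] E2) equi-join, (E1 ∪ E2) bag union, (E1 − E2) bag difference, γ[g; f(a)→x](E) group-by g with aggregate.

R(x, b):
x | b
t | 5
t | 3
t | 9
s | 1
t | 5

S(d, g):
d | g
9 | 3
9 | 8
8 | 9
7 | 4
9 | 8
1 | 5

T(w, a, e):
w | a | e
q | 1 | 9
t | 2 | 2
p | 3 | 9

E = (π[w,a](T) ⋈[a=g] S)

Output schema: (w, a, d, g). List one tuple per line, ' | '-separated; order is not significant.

Row counts bottom-up:
  T → 3
  π[w,a](T) → 3
  S → 6
  (π[w,a](T) ⋈[a=g] S) → 1

== RESULT ==
w | a | d | g
p | 3 | 9 | 3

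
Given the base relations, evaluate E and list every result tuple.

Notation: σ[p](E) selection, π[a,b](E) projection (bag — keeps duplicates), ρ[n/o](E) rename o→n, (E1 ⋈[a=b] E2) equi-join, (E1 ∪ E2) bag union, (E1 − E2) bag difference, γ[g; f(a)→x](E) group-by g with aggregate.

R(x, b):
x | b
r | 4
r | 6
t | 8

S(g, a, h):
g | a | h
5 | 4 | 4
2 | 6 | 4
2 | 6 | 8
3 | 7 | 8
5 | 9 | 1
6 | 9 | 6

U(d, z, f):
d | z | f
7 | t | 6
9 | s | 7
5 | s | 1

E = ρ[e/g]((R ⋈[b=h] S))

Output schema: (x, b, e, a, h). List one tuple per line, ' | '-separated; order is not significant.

Subexpression sizes:
  R → 3
  S → 6
  (R ⋈[b=h] S) → 5
  ρ[e/g]((R ⋈[b=h] S)) → 5

== RESULT ==
x | b | e | a | h
r | 4 | 2 | 6 | 4
r | 4 | 5 | 4 | 4
r | 6 | 6 | 9 | 6
t | 8 | 2 | 6 | 8
t | 8 | 3 | 7 | 8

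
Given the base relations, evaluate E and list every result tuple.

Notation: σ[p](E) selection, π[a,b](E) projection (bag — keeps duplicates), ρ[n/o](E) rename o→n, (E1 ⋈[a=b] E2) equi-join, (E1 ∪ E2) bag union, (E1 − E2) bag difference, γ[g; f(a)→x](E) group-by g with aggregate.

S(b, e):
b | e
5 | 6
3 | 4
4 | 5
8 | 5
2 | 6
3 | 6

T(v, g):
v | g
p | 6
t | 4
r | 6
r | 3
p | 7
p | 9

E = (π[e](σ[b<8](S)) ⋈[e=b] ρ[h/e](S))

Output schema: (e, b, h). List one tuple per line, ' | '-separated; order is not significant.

Subexpression sizes:
  S → 6
  σ[b<8](S) → 5
  π[e](σ[b<8](S)) → 5
  S → 6
  ρ[h/e](S) → 6
  (π[e](σ[b<8](S)) ⋈[e=b] ρ[h/e](S)) → 2

== RESULT ==
e | b | h
4 | 4 | 5
5 | 5 | 6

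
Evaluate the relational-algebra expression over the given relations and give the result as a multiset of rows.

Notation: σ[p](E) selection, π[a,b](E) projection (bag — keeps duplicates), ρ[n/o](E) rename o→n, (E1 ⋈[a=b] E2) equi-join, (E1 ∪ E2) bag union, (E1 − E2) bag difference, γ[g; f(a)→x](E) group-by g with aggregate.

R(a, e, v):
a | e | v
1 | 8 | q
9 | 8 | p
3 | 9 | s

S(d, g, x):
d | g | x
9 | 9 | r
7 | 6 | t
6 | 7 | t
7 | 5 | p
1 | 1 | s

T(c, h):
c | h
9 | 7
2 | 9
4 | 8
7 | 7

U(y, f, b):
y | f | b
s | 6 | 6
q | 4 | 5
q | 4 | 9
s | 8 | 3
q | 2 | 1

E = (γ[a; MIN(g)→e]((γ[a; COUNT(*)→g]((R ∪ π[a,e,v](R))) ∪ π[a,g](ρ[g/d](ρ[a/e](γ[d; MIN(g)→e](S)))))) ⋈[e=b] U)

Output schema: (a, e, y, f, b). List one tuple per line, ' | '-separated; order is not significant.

Row counts bottom-up:
  R → 3
  R → 3
  π[a,e,v](R) → 3
  (R ∪ π[a,e,v](R)) → 6
  γ[a; COUNT(*)→g]((R ∪ π[a,e,v](R))) → 3
  S → 5
  γ[d; MIN(g)→e](S) → 4
  ρ[a/e](γ[d; MIN(g)→e](S)) → 4
  ρ[g/d](ρ[a/e](γ[d; MIN(g)→e](S))) → 4
  π[a,g](ρ[g/d](ρ[a/e](γ[d; MIN(g)→e](S)))) → 4
  (γ[a; COUNT(*)→g]((R ∪ π[a,e,v](R))) ∪ π[a,g](ρ[g/d](ρ[a/e](γ[d; MIN(g)→e](S))))) → 7
  γ[a; MIN(g)→e]((γ[a; COUNT(*)→g]((R ∪ π[a,e,v](R))) ∪ π[a,g](ρ[g/d](ρ[a/e](γ[d; MIN(g)→e](S)))))) → 5
  U → 5
  (γ[a; MIN(g)→e]((γ[a; COUNT(*)→g]((R ∪ π[a,e,v](R))) ∪ π[a,g](ρ[g/d](ρ[a/e](γ[d; MIN(g)→e](S)))))) ⋈[e=b] U) → 2

== RESULT ==
a | e | y | f | b
1 | 1 | q | 2 | 1
7 | 6 | s | 6 | 6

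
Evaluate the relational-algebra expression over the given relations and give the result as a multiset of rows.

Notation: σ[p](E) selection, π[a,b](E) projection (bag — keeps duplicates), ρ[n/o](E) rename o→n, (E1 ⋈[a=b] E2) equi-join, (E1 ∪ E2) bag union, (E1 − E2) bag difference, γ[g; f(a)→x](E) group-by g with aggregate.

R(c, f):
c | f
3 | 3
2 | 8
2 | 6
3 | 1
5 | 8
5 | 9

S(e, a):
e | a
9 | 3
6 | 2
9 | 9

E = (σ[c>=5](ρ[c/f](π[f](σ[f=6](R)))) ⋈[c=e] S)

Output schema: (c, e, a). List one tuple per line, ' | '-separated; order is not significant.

Per-node cardinality:
  R → 6
  σ[f=6](R) → 1
  π[f](σ[f=6](R)) → 1
  ρ[c/f](π[f](σ[f=6](R))) → 1
  σ[c>=5](ρ[c/f](π[f](σ[f=6](R)))) → 1
  S → 3
  (σ[c>=5](ρ[c/f](π[f](σ[f=6](R)))) ⋈[c=e] S) → 1

== RESULT ==
c | e | a
6 | 6 | 2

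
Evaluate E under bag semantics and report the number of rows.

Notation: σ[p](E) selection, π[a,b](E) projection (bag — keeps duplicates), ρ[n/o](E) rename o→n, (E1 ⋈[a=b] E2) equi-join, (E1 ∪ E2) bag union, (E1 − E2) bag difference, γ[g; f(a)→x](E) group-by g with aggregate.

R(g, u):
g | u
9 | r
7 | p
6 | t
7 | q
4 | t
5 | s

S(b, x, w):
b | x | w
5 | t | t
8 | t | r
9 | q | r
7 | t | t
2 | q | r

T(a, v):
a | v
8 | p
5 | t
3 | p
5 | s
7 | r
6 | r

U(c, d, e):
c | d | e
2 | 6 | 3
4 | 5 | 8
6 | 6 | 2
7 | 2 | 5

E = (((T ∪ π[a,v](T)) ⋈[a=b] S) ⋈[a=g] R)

Per-node cardinality:
  T → 6
  T → 6
  π[a,v](T) → 6
  (T ∪ π[a,v](T)) → 12
  S → 5
  ((T ∪ π[a,v](T)) ⋈[a=b] S) → 8
  R → 6
  (((T ∪ π[a,v](T)) ⋈[a=b] S) ⋈[a=g] R) → 8

|E| = 8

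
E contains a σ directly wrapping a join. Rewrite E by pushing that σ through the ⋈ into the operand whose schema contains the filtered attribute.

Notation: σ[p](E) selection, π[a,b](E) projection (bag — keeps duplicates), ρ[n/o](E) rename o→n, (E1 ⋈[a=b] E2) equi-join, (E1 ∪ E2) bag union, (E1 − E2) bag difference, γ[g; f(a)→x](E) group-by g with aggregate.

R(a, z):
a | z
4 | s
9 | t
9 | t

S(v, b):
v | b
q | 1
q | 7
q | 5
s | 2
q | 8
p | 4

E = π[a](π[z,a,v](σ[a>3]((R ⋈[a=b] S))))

σ filters on a, owned by the left side.
E' = π[a](π[z,a,v]((σ[a>3](R) ⋈[a=b] S)))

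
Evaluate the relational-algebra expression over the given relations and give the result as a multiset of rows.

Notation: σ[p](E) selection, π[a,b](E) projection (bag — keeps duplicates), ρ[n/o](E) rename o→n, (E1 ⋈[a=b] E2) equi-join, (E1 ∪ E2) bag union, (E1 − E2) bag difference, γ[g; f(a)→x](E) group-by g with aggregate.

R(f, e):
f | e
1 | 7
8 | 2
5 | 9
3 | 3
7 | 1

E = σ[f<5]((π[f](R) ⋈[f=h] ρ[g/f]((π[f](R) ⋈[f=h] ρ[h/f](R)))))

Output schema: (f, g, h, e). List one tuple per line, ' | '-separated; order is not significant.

Subexpression sizes:
  R → 5
  π[f](R) → 5
  R → 5
  π[f](R) → 5
  R → 5
  ρ[h/f](R) → 5
  (π[f](R) ⋈[f=h] ρ[h/f](R)) → 5
  ρ[g/f]((π[f](R) ⋈[f=h] ρ[h/f](R))) → 5
  (π[f](R) ⋈[f=h] ρ[g/f]((π[f](R) ⋈[f=h] ρ[h/f](R)))) → 5
  σ[f<5]((π[f](R) ⋈[f=h] ρ[g/f]((π[f](R) ⋈[f=h] ρ[h/f](R))))) → 2

== RESULT ==
f | g | h | e
1 | 1 | 1 | 7
3 | 3 | 3 | 3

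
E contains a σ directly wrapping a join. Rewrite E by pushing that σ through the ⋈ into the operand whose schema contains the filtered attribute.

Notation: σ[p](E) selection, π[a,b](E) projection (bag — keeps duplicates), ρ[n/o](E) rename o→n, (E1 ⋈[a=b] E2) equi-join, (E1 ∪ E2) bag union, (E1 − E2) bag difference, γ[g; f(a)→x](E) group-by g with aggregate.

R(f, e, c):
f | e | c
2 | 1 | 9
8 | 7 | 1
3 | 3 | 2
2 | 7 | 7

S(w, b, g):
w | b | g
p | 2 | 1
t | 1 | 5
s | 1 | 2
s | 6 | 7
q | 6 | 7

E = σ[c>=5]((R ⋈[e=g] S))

σ filters on c, owned by the left side.
E' = (σ[c>=5](R) ⋈[e=g] S)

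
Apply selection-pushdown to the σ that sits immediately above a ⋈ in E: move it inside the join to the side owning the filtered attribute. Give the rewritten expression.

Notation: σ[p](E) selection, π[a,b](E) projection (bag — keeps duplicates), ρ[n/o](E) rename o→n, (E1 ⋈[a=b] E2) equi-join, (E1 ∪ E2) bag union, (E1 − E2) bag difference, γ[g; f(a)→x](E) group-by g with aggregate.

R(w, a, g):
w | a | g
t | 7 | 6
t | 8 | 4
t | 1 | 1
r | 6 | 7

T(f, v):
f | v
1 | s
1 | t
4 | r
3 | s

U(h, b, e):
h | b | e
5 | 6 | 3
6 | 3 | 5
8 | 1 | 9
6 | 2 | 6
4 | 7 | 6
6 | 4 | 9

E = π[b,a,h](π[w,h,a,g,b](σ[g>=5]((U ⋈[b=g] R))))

σ filters on g, owned by the right side.
E' = π[b,a,h](π[w,h,a,g,b]((U ⋈[b=g] σ[g>=5](R))))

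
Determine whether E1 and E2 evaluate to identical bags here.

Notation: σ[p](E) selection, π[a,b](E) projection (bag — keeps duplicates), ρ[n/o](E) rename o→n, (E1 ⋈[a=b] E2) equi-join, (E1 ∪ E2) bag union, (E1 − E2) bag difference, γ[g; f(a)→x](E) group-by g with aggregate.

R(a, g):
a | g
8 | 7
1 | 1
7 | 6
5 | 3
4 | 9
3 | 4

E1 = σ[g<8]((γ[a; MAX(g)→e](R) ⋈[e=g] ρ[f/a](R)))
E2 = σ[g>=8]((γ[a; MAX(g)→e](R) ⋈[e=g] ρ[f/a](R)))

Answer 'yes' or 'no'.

E1 stepwise |·|:
  R → 6
  γ[a; MAX(g)→e](R) → 6
  R → 6
  ρ[f/a](R) → 6
  (γ[a; MAX(g)→e](R) ⋈[e=g] ρ[f/a](R)) → 6
  σ[g<8]((γ[a; MAX(g)→e](R) ⋈[e=g] ρ[f/a](R))) → 5
E2 stepwise |·|:
  R → 6
  γ[a; MAX(g)→e](R) → 6
  R → 6
  ρ[f/a](R) → 6
  (γ[a; MAX(g)→e](R) ⋈[e=g] ρ[f/a](R)) → 6
  σ[g>=8]((γ[a; MAX(g)→e](R) ⋈[e=g] ρ[f/a](R))) → 1

E1 result:
a | e | f | g
1 | 1 | 1 | 1
3 | 4 | 3 | 4
5 | 3 | 5 | 3
7 | 6 | 7 | 6
8 | 7 | 8 | 7
E2 result:
a | e | f | g
4 | 9 | 4 | 9
Witness: (7, 6, 7, 6) appears 1× in E1 but 0× in E2.

no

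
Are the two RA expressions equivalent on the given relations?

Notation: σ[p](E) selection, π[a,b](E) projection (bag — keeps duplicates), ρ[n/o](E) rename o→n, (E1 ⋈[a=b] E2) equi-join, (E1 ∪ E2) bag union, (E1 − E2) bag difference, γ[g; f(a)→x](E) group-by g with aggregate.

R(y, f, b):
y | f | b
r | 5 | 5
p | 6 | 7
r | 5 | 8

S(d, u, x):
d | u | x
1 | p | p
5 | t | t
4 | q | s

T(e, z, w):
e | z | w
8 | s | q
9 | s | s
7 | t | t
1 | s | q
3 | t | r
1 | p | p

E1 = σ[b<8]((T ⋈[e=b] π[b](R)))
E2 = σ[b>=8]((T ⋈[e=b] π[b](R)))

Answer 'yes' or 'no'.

E1 row counts bottom-up:
  T → 6
  R → 3
  π[b](R) → 3
  (T ⋈[e=b] π[b](R)) → 2
  σ[b<8]((T ⋈[e=b] π[b](R))) → 1
E2 row counts bottom-up:
  T → 6
  R → 3
  π[b](R) → 3
  (T ⋈[e=b] π[b](R)) → 2
  σ[b>=8]((T ⋈[e=b] π[b](R))) → 1

E1 result:
e | z | w | b
7 | t | t | 7
E2 result:
e | z | w | b
8 | s | q | 8
Witness: (8, 's', 'q', 8) appears 0× in E1 but 1× in E2.

no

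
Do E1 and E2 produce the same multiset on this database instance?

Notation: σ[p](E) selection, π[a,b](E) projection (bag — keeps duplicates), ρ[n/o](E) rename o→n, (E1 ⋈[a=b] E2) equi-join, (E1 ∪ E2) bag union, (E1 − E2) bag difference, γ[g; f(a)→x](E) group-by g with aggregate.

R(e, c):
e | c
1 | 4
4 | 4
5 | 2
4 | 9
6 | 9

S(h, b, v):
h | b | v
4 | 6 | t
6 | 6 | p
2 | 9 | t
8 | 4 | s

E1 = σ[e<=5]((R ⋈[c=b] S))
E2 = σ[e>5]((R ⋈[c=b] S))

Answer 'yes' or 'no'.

E1 stepwise |·|:
  R → 5
  S → 4
  (R ⋈[c=b] S) → 4
  σ[e<=5]((R ⋈[c=b] S)) → 3
E2 stepwise |·|:
  R → 5
  S → 4
  (R ⋈[c=b] S) → 4
  σ[e>5]((R ⋈[c=b] S)) → 1

E1 result:
e | c | h | b | v
1 | 4 | 8 | 4 | s
4 | 4 | 8 | 4 | s
4 | 9 | 2 | 9 | t
E2 result:
e | c | h | b | v
6 | 9 | 2 | 9 | t
Witness: (1, 4, 8, 4, 's') appears 1× in E1 but 0× in E2.

no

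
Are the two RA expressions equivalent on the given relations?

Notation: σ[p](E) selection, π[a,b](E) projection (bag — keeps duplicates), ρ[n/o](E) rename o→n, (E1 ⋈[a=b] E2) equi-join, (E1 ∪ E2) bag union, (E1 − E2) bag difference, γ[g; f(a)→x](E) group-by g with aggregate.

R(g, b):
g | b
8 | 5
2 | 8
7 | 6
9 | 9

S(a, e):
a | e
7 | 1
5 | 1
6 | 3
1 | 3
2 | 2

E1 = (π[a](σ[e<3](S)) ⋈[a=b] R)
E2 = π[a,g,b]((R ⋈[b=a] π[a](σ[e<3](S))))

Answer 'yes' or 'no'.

E1 subexpression sizes:
  S → 5
  σ[e<3](S) → 3
  π[a](σ[e<3](S)) → 3
  R → 4
  (π[a](σ[e<3](S)) ⋈[a=b] R) → 1
E2 subexpression sizes:
  R → 4
  S → 5
  σ[e<3](S) → 3
  π[a](σ[e<3](S)) → 3
  (R ⋈[b=a] π[a](σ[e<3](S))) → 1
  π[a,g,b]((R ⋈[b=a] π[a](σ[e<3](S)))) → 1

E1 and E2 produce the same multiset:
a | g | b
5 | 8 | 5

yes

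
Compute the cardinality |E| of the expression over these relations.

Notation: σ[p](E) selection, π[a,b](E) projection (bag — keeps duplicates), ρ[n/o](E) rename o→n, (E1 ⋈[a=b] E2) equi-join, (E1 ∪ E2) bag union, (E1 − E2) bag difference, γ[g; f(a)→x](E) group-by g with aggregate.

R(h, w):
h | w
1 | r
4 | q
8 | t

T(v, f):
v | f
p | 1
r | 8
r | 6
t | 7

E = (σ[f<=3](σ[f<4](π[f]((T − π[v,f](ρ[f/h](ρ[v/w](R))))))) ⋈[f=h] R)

Row counts bottom-up:
  T → 4
  R → 3
  ρ[v/w](R) → 3
  ρ[f/h](ρ[v/w](R)) → 3
  π[v,f](ρ[f/h](ρ[v/w](R))) → 3
  (T − π[v,f](ρ[f/h](ρ[v/w](R)))) → 4
  π[f]((T − π[v,f](ρ[f/h](ρ[v/w](R))))) → 4
  σ[f<4](π[f]((T − π[v,f](ρ[f/h](ρ[v/w](R)))))) → 1
  σ[f<=3](σ[f<4](π[f]((T − π[v,f](ρ[f/h](ρ[v/w](R))))))) → 1
  R → 3
  (σ[f<=3](σ[f<4](π[f]((T − π[v,f](ρ[f/h](ρ[v/w](R))))))) ⋈[f=h] R) → 1

|E| = 1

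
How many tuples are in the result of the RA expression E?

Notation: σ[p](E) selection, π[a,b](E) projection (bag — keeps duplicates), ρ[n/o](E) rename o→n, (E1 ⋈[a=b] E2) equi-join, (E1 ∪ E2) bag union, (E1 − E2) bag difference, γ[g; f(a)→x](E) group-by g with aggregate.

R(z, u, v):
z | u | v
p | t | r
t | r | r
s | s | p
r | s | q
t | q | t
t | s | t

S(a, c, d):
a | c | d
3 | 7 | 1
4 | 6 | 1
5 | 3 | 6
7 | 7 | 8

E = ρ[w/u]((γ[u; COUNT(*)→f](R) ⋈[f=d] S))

Row counts bottom-up:
  R → 6
  γ[u; COUNT(*)→f](R) → 4
  S → 4
  (γ[u; COUNT(*)→f](R) ⋈[f=d] S) → 6
  ρ[w/u]((γ[u; COUNT(*)→f](R) ⋈[f=d] S)) → 6

|E| = 6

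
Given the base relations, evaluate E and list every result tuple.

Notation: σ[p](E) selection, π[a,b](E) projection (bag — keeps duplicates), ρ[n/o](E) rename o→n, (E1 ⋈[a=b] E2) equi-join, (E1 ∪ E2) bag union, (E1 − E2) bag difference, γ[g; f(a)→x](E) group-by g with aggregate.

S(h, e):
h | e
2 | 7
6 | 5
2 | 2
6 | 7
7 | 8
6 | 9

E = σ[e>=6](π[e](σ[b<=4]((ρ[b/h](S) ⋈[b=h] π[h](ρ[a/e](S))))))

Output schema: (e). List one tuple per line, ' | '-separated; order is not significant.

Per-node cardinality:
  S → 6
  ρ[b/h](S) → 6
  S → 6
  ρ[a/e](S) → 6
  π[h](ρ[a/e](S)) → 6
  (ρ[b/h](S) ⋈[b=h] π[h](ρ[a/e](S))) → 14
  σ[b<=4]((ρ[b/h](S) ⋈[b=h] π[h](ρ[a/e](S)))) → 4
  π[e](σ[b<=4]((ρ[b/h](S) ⋈[b=h] π[h](ρ[a/e](S))))) → 4
  σ[e>=6](π[e](σ[b<=4]((ρ[b/h](S) ⋈[b=h] π[h](ρ[a/e](S)))))) → 2

== RESULT ==
e
7
7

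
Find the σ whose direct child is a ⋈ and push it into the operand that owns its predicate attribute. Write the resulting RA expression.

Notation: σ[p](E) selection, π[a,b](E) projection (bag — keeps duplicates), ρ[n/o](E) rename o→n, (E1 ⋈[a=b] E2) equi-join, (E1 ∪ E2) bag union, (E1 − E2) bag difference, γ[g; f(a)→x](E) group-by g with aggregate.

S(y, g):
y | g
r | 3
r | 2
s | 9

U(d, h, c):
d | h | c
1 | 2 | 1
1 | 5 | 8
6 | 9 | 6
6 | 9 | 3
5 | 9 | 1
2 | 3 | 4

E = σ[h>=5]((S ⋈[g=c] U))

σ filters on h, owned by the right side.
E' = (S ⋈[g=c] σ[h>=5](U))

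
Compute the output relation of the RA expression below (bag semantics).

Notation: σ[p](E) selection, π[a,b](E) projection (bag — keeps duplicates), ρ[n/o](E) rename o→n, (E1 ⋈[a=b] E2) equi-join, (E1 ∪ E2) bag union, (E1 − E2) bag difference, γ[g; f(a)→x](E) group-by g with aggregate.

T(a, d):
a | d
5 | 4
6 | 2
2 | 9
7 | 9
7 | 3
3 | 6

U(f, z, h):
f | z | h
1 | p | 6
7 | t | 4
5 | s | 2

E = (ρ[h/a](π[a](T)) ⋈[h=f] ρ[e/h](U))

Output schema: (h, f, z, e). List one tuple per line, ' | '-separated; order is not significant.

Row counts bottom-up:
  T → 6
  π[a](T) → 6
  ρ[h/a](π[a](T)) → 6
  U → 3
  ρ[e/h](U) → 3
  (ρ[h/a](π[a](T)) ⋈[h=f] ρ[e/h](U)) → 3

== RESULT ==
h | f | z | e
5 | 5 | s | 2
7 | 7 | t | 4
7 | 7 | t | 4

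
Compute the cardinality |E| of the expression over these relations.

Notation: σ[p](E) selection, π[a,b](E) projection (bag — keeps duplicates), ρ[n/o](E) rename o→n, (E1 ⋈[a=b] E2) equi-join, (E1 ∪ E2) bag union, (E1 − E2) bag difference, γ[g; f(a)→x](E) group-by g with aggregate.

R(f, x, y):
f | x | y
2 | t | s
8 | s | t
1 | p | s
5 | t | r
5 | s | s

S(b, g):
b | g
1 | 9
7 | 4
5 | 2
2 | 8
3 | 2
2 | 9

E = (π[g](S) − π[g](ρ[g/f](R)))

Subexpression sizes:
  S → 6
  π[g](S) → 6
  R → 5
  ρ[g/f](R) → 5
  π[g](ρ[g/f](R)) → 5
  (π[g](S) − π[g](ρ[g/f](R))) → 4

|E| = 4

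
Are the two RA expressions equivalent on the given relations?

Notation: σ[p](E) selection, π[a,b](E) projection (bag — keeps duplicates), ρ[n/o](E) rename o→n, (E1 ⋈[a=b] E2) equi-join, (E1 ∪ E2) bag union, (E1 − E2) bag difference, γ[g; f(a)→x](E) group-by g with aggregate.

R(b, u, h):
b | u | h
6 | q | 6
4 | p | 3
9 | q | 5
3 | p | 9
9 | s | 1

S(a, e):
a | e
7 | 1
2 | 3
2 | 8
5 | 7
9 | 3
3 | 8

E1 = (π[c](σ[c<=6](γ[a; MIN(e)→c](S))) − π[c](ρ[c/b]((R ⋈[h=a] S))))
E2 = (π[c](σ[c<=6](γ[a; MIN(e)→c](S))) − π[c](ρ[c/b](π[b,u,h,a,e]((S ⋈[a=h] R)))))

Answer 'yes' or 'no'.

E1 stepwise |·|:
  S → 6
  γ[a; MIN(e)→c](S) → 5
  σ[c<=6](γ[a; MIN(e)→c](S)) → 3
  π[c](σ[c<=6](γ[a; MIN(e)→c](S))) → 3
  R → 5
  S → 6
  (R ⋈[h=a] S) → 3
  ρ[c/b]((R ⋈[h=a] S)) → 3
  π[c](ρ[c/b]((R ⋈[h=a] S))) → 3
  (π[c](σ[c<=6](γ[a; MIN(e)→c](S))) − π[c](ρ[c/b]((R ⋈[h=a] S)))) → 2
E2 stepwise |·|:
  S → 6
  γ[a; MIN(e)→c](S) → 5
  σ[c<=6](γ[a; MIN(e)→c](S)) → 3
  π[c](σ[c<=6](γ[a; MIN(e)→c](S))) → 3
  S → 6
  R → 5
  (S ⋈[a=h] R) → 3
  π[b,u,h,a,e]((S ⋈[a=h] R)) → 3
  ρ[c/b](π[b,u,h,a,e]((S ⋈[a=h] R))) → 3
  π[c](ρ[c/b](π[b,u,h,a,e]((S ⋈[a=h] R)))) → 3
  (π[c](σ[c<=6](γ[a; MIN(e)→c](S))) − π[c](ρ[c/b](π[b,u,h,a,e]((S ⋈[a=h] R))))) → 2

E1 and E2 produce the same multiset:
c
1
3

yes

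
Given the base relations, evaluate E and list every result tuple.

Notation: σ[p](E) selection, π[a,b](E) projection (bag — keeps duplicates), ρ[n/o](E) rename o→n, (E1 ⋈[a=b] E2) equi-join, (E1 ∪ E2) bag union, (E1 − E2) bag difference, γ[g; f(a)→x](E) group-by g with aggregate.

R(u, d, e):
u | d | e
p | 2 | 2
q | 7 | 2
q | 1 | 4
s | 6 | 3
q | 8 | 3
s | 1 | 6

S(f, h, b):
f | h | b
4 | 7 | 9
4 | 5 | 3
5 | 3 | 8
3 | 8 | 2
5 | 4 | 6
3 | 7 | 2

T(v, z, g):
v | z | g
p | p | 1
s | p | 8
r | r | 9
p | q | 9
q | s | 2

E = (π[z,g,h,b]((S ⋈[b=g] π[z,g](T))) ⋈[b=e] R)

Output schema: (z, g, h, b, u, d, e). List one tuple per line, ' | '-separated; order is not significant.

Per-node cardinality:
  S → 6
  T → 5
  π[z,g](T) → 5
  (S ⋈[b=g] π[z,g](T)) → 5
  π[z,g,h,b]((S ⋈[b=g] π[z,g](T))) → 5
  R → 6
  (π[z,g,h,b]((S ⋈[b=g] π[z,g](T))) ⋈[b=e] R) → 4

== RESULT ==
z | g | h | b | u | d | e
s | 2 | 7 | 2 | p | 2 | 2
s | 2 | 7 | 2 | q | 7 | 2
s | 2 | 8 | 2 | p | 2 | 2
s | 2 | 8 | 2 | q | 7 | 2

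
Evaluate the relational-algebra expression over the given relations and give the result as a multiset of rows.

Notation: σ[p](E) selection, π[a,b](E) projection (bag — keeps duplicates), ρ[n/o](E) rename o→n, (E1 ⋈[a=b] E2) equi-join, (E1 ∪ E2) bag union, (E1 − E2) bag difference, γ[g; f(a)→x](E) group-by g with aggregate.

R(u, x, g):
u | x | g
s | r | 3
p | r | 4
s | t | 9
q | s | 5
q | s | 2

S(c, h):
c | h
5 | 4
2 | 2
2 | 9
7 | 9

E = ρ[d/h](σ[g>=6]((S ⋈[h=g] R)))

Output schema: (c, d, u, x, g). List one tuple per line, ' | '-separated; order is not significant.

Per-node cardinality:
  S → 4
  R → 5
  (S ⋈[h=g] R) → 4
  σ[g>=6]((S ⋈[h=g] R)) → 2
  ρ[d/h](σ[g>=6]((S ⋈[h=g] R))) → 2

== RESULT ==
c | d | u | x | g
2 | 9 | s | t | 9
7 | 9 | s | t | 9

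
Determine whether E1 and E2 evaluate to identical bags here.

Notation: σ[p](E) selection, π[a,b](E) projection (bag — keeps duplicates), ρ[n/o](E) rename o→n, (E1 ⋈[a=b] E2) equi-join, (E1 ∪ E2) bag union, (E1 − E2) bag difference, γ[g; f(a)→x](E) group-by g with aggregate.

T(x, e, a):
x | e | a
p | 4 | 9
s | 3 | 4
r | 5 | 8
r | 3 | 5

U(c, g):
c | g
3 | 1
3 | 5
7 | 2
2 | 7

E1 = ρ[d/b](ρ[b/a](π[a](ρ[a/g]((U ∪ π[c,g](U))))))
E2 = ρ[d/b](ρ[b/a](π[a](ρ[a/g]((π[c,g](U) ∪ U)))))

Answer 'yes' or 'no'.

E1 stepwise |·|:
  U → 4
  U → 4
  π[c,g](U) → 4
  (U ∪ π[c,g](U)) → 8
  ρ[a/g]((U ∪ π[c,g](U))) → 8
  π[a](ρ[a/g]((U ∪ π[c,g](U)))) → 8
  ρ[b/a](π[a](ρ[a/g]((U ∪ π[c,g](U))))) → 8
  ρ[d/b](ρ[b/a](π[a](ρ[a/g]((U ∪ π[c,g](U)))))) → 8
E2 stepwise |·|:
  U → 4
  π[c,g](U) → 4
  U → 4
  (π[c,g](U) ∪ U) → 8
  ρ[a/g]((π[c,g](U) ∪ U)) → 8
  π[a](ρ[a/g]((π[c,g](U) ∪ U))) → 8
  ρ[b/a](π[a](ρ[a/g]((π[c,g](U) ∪ U)))) → 8
  ρ[d/b](ρ[b/a](π[a](ρ[a/g]((π[c,g](U) ∪ U))))) → 8

E1 and E2 produce the same multiset:
d
1
1
2
2
5
5
7
7

yes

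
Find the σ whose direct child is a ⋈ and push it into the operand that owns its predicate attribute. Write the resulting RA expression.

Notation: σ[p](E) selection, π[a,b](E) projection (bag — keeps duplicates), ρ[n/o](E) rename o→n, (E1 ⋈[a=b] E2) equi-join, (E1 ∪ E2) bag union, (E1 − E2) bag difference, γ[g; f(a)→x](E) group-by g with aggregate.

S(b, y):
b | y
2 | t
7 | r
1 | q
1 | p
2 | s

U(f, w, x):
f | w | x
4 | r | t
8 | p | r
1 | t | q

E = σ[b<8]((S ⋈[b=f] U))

σ filters on b, owned by the left side.
E' = (σ[b<8](S) ⋈[b=f] U)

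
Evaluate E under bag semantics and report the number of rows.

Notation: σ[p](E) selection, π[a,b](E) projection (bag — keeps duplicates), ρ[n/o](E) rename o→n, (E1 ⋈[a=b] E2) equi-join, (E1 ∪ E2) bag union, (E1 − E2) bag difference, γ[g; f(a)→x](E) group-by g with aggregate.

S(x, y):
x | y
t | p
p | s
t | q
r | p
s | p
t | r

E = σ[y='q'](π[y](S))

Row counts bottom-up:
  S → 6
  π[y](S) → 6
  σ[y='q'](π[y](S)) → 1

|E| = 1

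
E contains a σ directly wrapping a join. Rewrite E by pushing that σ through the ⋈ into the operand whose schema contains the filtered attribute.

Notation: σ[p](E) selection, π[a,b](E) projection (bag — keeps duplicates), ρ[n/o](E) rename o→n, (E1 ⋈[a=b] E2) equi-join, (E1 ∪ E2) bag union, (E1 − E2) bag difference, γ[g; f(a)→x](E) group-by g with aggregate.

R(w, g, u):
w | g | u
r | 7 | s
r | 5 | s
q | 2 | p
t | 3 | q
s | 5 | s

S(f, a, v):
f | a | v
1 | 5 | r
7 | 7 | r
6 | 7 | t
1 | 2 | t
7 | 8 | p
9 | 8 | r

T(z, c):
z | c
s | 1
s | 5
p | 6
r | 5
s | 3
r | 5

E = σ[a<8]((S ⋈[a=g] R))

σ filters on a, owned by the left side.
E' = (σ[a<8](S) ⋈[a=g] R)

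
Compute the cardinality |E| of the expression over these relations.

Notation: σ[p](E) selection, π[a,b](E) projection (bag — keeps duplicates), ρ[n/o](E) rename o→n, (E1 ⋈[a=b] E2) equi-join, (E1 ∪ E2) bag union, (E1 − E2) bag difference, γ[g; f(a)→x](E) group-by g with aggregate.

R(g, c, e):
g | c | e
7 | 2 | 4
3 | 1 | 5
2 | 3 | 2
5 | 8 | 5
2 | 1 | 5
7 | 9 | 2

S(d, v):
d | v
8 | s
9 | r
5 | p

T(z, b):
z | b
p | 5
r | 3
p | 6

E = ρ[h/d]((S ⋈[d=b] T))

Subexpression sizes:
  S → 3
  T → 3
  (S ⋈[d=b] T) → 1
  ρ[h/d]((S ⋈[d=b] T)) → 1

|E| = 1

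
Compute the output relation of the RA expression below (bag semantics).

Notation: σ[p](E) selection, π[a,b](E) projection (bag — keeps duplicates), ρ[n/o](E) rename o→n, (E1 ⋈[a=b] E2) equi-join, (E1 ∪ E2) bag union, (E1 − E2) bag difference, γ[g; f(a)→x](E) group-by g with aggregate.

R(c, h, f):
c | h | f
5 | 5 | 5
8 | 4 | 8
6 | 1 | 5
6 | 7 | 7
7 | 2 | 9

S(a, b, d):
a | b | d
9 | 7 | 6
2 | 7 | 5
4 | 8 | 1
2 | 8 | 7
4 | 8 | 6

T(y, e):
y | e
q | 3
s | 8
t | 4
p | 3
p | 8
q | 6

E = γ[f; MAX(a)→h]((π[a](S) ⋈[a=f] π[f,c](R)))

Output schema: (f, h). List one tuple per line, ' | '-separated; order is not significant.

Per-node cardinality:
  S → 5
  π[a](S) → 5
  R → 5
  π[f,c](R) → 5
  (π[a](S) ⋈[a=f] π[f,c](R)) → 1
  γ[f; MAX(a)→h]((π[a](S) ⋈[a=f] π[f,c](R))) → 1

== RESULT ==
f | h
9 | 9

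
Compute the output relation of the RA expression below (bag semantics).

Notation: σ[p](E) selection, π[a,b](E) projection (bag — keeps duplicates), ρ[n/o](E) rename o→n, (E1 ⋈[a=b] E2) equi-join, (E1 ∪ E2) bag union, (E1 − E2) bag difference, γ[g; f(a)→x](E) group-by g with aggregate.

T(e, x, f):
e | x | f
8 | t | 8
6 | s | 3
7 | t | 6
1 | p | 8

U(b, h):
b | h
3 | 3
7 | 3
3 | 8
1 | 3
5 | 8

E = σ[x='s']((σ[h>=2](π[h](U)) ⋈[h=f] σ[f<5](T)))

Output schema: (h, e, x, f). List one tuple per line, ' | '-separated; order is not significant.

Subexpression sizes:
  U → 5
  π[h](U) → 5
  σ[h>=2](π[h](U)) → 5
  T → 4
  σ[f<5](T) → 1
  (σ[h>=2](π[h](U)) ⋈[h=f] σ[f<5](T)) → 3
  σ[x='s']((σ[h>=2](π[h](U)) ⋈[h=f] σ[f<5](T))) → 3

== RESULT ==
h | e | x | f
3 | 6 | s | 3
3 | 6 | s | 3
3 | 6 | s | 3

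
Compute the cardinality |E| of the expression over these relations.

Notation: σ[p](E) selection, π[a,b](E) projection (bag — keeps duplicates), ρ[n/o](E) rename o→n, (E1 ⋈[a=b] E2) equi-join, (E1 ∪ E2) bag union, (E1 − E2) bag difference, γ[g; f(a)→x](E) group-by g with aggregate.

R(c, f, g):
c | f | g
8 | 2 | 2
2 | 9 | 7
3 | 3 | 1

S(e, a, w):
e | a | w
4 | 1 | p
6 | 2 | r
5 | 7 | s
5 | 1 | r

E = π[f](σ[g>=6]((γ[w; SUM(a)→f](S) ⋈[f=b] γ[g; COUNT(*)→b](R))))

Subexpression sizes:
  S → 4
  γ[w; SUM(a)→f](S) → 3
  R → 3
  γ[g; COUNT(*)→b](R) → 3
  (γ[w; SUM(a)→f](S) ⋈[f=b] γ[g; COUNT(*)→b](R)) → 3
  σ[g>=6]((γ[w; SUM(a)→f](S) ⋈[f=b] γ[g; COUNT(*)→b](R))) → 1
  π[f](σ[g>=6]((γ[w; SUM(a)→f](S) ⋈[f=b] γ[g; COUNT(*)→b](R)))) → 1

|E| = 1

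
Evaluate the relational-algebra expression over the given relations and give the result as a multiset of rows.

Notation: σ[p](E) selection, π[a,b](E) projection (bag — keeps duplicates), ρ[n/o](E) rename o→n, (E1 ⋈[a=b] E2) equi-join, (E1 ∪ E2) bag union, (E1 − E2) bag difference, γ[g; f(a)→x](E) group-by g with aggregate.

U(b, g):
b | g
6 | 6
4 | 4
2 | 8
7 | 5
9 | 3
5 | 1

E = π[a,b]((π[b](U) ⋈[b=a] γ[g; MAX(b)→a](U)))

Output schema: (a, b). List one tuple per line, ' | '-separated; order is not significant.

Subexpression sizes:
  U → 6
  π[b](U) → 6
  U → 6
  γ[g; MAX(b)→a](U) → 6
  (π[b](U) ⋈[b=a] γ[g; MAX(b)→a](U)) → 6
  π[a,b]((π[b](U) ⋈[b=a] γ[g; MAX(b)→a](U))) → 6

== RESULT ==
a | b
2 | 2
4 | 4
5 | 5
6 | 6
7 | 7
9 | 9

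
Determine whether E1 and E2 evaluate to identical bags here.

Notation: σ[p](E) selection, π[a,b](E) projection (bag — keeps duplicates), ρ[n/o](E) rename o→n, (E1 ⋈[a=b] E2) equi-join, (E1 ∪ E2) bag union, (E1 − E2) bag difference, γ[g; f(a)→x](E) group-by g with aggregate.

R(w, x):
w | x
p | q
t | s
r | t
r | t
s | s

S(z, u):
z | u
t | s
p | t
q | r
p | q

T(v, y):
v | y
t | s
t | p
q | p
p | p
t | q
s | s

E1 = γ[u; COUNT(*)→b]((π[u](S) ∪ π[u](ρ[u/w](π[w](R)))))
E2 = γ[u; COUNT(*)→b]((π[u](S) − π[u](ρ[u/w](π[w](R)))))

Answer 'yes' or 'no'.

E1 per-node cardinality:
  S → 4
  π[u](S) → 4
  R → 5
  π[w](R) → 5
  ρ[u/w](π[w](R)) → 5
  π[u](ρ[u/w](π[w](R))) → 5
  (π[u](S) ∪ π[u](ρ[u/w](π[w](R)))) → 9
  γ[u; COUNT(*)→b]((π[u](S) ∪ π[u](ρ[u/w](π[w](R))))) → 5
E2 per-node cardinality:
  S → 4
  π[u](S) → 4
  R → 5
  π[w](R) → 5
  ρ[u/w](π[w](R)) → 5
  π[u](ρ[u/w](π[w](R))) → 5
  (π[u](S) − π[u](ρ[u/w](π[w](R)))) → 1
  γ[u; COUNT(*)→b]((π[u](S) − π[u](ρ[u/w](π[w](R))))) → 1

E1 result:
u | b
p | 1
q | 1
r | 3
s | 2
t | 2
E2 result:
u | b
q | 1
Witness: ('p', 1) appears 1× in E1 but 0× in E2.

no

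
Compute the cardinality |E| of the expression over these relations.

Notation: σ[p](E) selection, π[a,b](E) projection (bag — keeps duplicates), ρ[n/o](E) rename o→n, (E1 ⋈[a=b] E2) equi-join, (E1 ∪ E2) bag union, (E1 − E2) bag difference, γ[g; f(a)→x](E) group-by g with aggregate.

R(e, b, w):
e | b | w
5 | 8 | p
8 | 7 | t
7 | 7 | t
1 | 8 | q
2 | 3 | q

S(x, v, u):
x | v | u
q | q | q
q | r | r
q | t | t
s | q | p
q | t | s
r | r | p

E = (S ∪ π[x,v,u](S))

Stepwise |·|:
  S → 6
  S → 6
  π[x,v,u](S) → 6
  (S ∪ π[x,v,u](S)) → 12

|E| = 12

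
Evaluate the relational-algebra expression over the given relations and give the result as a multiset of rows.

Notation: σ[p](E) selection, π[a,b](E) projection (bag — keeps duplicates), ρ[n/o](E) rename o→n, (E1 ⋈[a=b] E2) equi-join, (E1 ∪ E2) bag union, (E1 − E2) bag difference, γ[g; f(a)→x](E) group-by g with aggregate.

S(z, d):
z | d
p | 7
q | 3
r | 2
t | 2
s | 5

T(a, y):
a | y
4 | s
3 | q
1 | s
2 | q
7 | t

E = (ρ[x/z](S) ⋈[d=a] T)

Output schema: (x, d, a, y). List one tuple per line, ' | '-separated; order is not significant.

Per-node cardinality:
  S → 5
  ρ[x/z](S) → 5
  T → 5
  (ρ[x/z](S) ⋈[d=a] T) → 4

== RESULT ==
x | d | a | y
p | 7 | 7 | t
q | 3 | 3 | q
r | 2 | 2 | q
t | 2 | 2 | q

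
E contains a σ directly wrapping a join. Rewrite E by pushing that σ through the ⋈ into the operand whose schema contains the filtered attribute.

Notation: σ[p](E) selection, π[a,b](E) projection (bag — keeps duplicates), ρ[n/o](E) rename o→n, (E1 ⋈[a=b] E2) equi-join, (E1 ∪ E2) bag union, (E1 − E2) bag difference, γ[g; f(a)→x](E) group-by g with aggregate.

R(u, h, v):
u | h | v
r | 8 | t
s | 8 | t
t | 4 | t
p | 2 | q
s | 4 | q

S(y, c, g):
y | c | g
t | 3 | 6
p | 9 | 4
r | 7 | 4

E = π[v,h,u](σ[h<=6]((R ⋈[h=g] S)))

σ filters on h, owned by the left side.
E' = π[v,h,u]((σ[h<=6](R) ⋈[h=g] S))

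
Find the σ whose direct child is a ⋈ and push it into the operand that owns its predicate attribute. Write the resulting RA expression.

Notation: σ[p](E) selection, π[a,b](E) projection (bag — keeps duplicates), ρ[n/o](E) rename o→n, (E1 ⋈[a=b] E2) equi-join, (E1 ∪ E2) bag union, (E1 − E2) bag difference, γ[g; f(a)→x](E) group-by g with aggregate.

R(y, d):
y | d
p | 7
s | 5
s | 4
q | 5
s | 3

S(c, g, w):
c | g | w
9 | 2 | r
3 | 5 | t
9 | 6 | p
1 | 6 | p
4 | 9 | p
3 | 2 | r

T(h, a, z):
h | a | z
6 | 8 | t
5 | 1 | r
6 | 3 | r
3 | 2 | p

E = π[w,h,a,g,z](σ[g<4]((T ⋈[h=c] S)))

σ filters on g, owned by the right side.
E' = π[w,h,a,g,z]((T ⋈[h=c] σ[g<4](S)))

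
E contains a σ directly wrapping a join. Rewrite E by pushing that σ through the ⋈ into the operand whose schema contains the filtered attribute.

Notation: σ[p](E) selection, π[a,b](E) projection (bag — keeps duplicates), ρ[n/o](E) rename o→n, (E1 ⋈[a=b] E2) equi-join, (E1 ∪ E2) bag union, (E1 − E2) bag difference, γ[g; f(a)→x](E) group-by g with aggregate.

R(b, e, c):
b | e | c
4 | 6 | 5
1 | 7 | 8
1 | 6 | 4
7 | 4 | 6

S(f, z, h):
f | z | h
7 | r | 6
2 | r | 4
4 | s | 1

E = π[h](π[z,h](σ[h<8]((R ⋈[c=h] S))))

σ filters on h, owned by the right side.
E' = π[h](π[z,h]((R ⋈[c=h] σ[h<8](S))))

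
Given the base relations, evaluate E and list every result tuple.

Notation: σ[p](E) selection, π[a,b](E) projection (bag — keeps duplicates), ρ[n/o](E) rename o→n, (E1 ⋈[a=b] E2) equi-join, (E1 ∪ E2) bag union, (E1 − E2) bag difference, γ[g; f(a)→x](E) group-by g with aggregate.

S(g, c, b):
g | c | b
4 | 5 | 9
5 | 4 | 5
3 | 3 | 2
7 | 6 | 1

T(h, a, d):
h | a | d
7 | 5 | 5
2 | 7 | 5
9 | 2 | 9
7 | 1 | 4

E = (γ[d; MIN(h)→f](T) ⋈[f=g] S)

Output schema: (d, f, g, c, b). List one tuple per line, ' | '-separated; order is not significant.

Stepwise |·|:
  T → 4
  γ[d; MIN(h)→f](T) → 3
  S → 4
  (γ[d; MIN(h)→f](T) ⋈[f=g] S) → 1

== RESULT ==
d | f | g | c | b
4 | 7 | 7 | 6 | 1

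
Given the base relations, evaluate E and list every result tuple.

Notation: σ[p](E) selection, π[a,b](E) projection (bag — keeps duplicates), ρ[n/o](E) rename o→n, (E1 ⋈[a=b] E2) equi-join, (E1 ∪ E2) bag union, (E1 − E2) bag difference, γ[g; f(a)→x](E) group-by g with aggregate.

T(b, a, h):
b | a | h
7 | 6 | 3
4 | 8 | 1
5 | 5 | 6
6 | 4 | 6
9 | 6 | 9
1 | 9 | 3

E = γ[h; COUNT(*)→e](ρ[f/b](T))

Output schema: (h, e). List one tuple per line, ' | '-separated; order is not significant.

Stepwise |·|:
  T → 6
  ρ[f/b](T) → 6
  γ[h; COUNT(*)→e](ρ[f/b](T)) → 4

== RESULT ==
h | e
1 | 1
3 | 2
6 | 2
9 | 1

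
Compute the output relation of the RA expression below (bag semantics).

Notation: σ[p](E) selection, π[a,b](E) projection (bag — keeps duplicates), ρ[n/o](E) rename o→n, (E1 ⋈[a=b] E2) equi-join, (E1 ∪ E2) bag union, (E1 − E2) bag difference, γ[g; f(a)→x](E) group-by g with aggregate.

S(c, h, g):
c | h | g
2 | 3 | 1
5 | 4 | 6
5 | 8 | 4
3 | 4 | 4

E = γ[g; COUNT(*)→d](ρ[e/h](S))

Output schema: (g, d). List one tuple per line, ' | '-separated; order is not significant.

Per-node cardinality:
  S → 4
  ρ[e/h](S) → 4
  γ[g; COUNT(*)→d](ρ[e/h](S)) → 3

== RESULT ==
g | d
1 | 1
4 | 2
6 | 1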